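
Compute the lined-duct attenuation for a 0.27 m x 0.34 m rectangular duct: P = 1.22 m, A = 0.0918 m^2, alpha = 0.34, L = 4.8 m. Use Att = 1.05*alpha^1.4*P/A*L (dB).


alpha^1.4 = 0.34^1.4 = 0.220836
Attenuation rate = 1.05 * alpha^1.4 * P / A
= 1.05 * 0.220836 * 1.22 / 0.0918 = 3.0816 dB/m
Total Att = 3.0816 * 4.8 = 14.792 dB


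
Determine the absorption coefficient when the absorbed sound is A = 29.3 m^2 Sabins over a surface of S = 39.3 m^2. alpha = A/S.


Absorption coefficient = absorbed power / incident power
alpha = A / S = 29.3 / 39.3 = 0.74555


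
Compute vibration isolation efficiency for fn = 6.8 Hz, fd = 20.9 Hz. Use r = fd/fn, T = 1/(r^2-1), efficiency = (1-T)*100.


r = 20.9 / 6.8 = 3.07353
r^2 - 1 = 3.07353^2 - 1 = 8.44659
T = 1/8.44659 = 0.118391
Efficiency = (1 - 0.118391)*100 = 88.161 %


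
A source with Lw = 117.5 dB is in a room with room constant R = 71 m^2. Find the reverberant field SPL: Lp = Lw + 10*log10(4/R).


4/R = 4/71 = 0.056338
Lp = 117.5 + 10*log10(0.056338) = 105.01 dB


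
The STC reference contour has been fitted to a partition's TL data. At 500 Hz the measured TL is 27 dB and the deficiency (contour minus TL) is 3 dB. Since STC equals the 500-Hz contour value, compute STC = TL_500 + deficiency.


By ASTM E413, STC = value of the fitted reference contour at 500 Hz.
Contour value at 500 Hz = TL_500 + deficiency = 27 + 3 = 30
STC = 30


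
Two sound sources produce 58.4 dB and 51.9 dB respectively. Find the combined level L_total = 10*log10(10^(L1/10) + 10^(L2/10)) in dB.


10^(58.4/10) = 691831
10^(51.9/10) = 154882
Sum = 691831 + 154882 = 846713
L_total = 10*log10(846713) = 59.277 dB


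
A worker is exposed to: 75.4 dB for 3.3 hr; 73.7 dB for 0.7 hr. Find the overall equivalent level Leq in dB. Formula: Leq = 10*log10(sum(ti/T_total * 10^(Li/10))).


T_total = 3.3 + 0.7 = 4.0 hr
(3.3/4.0) * 10^(75.4/10) = 2.86058e+07
(0.7/4.0) * 10^(73.7/10) = 4.1024e+06
Sum = 2.86058e+07 + 4.1024e+06 = 3.27082e+07
Leq = 10*log10(3.27082e+07) = 75.147 dB


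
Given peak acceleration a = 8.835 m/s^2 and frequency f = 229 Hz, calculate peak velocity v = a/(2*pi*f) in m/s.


omega = 2*pi*f = 2*pi*229 = 1438.85 rad/s
v = a / omega = 8.835 / 1438.85 = 0.0061403 m/s


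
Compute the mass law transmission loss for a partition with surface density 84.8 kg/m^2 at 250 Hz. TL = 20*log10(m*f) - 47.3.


m * f = 84.8 * 250 = 21200
20*log10(21200) = 86.5267 dB
TL = 86.5267 - 47.3 = 39.227 dB


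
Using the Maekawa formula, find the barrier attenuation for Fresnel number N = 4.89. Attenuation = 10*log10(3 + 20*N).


3 + 20*N = 3 + 20*4.89 = 100.8
Att = 10*log10(100.8) = 20.035 dB


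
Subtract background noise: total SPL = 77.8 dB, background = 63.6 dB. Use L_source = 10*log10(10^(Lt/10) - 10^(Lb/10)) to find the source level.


10^(77.8/10) = 6.0256e+07
10^(63.6/10) = 2.29087e+06
Difference = 6.0256e+07 - 2.29087e+06 = 5.79651e+07
L_source = 10*log10(5.79651e+07) = 77.632 dB


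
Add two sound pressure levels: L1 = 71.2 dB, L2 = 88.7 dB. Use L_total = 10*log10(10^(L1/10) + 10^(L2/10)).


10^(71.2/10) = 1.31826e+07
10^(88.7/10) = 7.4131e+08
Sum = 1.31826e+07 + 7.4131e+08 = 7.54493e+08
L_total = 10*log10(7.54493e+08) = 88.777 dB


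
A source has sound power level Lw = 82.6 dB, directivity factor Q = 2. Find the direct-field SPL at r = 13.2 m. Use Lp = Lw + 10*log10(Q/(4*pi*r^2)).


4*pi*r^2 = 4*pi*13.2^2 = 2189.56 m^2
Q / (4*pi*r^2) = 2 / 2189.56 = 0.000913426
Lp = 82.6 + 10*log10(0.000913426) = 52.207 dB


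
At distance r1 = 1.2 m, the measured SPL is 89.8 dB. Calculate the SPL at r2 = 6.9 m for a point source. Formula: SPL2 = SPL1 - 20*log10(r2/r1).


r2/r1 = 6.9/1.2 = 5.75
Correction = 20*log10(5.75) = 15.1934 dB
SPL2 = 89.8 - 15.1934 = 74.607 dB


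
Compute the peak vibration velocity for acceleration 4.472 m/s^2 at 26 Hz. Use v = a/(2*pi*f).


omega = 2*pi*f = 2*pi*26 = 163.363 rad/s
v = a / omega = 4.472 / 163.363 = 0.027375 m/s


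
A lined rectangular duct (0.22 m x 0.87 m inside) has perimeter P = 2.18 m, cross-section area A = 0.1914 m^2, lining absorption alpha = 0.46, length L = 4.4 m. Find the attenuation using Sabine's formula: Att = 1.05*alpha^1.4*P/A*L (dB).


alpha^1.4 = 0.46^1.4 = 0.337179
Attenuation rate = 1.05 * alpha^1.4 * P / A
= 1.05 * 0.337179 * 2.18 / 0.1914 = 4.03241 dB/m
Total Att = 4.03241 * 4.4 = 17.743 dB


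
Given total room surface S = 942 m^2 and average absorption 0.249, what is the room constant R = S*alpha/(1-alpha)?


R = 942 * 0.249 / (1 - 0.249) = 312.33 m^2


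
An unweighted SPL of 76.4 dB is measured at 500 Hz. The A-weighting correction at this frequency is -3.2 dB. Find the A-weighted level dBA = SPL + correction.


A-weighting table: 500 Hz -> -3.2 dB correction
SPL_A = SPL + correction = 76.4 + (-3.2) = 73.2 dBA


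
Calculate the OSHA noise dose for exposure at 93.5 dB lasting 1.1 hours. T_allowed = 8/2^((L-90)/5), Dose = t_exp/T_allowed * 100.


T_allowed = 8 / 2^((93.5 - 90)/5) = 4.92458 hr
Dose = 1.1 / 4.92458 * 100 = 22.337 %


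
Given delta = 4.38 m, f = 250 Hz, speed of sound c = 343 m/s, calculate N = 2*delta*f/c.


N = 2*delta*f/c = 2*delta/lambda, where lambda = c/f
lambda = 343 / 250 = 1.372 m
N = 2 * 4.38 / 1.372 = 6.3848


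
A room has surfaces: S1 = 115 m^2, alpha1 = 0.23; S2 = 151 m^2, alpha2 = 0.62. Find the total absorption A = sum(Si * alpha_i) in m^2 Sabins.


115 * 0.23 = 26.45
151 * 0.62 = 93.62
A_total = 26.45 + 93.62 = 120.07 m^2


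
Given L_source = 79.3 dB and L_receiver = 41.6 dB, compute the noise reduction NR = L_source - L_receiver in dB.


NR = L_source - L_receiver (difference between source and receiving room levels)
NR = 79.3 - 41.6 = 37.7 dB


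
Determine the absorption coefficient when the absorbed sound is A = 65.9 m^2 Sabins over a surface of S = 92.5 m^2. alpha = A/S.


Absorption coefficient = absorbed power / incident power
alpha = A / S = 65.9 / 92.5 = 0.71243


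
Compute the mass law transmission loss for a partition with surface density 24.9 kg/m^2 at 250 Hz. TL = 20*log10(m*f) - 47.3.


m * f = 24.9 * 250 = 6225
20*log10(6225) = 75.8828 dB
TL = 75.8828 - 47.3 = 28.583 dB


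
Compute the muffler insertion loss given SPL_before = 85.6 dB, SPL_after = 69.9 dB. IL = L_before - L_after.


Insertion loss = SPL without muffler - SPL with muffler
IL = 85.6 - 69.9 = 15.7 dB


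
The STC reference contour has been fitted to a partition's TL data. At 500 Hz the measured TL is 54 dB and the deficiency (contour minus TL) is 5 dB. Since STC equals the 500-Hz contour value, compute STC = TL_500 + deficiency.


By ASTM E413, STC = value of the fitted reference contour at 500 Hz.
Contour value at 500 Hz = TL_500 + deficiency = 54 + 5 = 59
STC = 59


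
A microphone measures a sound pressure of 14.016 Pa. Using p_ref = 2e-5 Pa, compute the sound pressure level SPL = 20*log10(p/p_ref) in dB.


p / p_ref = 14.016 / 2e-5 = 700800
SPL = 20 * log10(700800) = 116.91 dB


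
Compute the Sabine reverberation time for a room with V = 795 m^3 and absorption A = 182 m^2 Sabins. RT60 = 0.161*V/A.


RT60 = 0.161 * 795 / 182 = 0.70327 s


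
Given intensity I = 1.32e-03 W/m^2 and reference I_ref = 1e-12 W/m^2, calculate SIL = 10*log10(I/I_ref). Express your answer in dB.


I / I_ref = 1.32e-03 / 1e-12 = 1.32e+09
SIL = 10 * log10(1.32e+09) = 91.206 dB


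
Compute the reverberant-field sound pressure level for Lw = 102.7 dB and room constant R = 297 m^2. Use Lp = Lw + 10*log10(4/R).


4/R = 4/297 = 0.013468
Lp = 102.7 + 10*log10(0.013468) = 83.993 dB


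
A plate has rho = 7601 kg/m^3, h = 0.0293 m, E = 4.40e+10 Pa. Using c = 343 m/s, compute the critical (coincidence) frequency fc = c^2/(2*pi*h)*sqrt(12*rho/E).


12*rho/E = 12*7601/4.40e+10 = 2.073e-06
sqrt(12*rho/E) = sqrt(2.073e-06) = 0.00143979
c^2/(2*pi*h) = 343^2/(2*pi*0.0293) = 639059
fc = 639059 * 0.00143979 = 920.11 Hz


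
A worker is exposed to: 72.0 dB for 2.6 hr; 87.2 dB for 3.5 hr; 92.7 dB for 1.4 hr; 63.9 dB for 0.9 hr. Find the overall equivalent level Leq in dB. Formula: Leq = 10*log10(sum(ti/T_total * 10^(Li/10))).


T_total = 2.6 + 3.5 + 1.4 + 0.9 = 8.4 hr
(2.6/8.4) * 10^(72.0/10) = 4.90562e+06
(3.5/8.4) * 10^(87.2/10) = 2.1867e+08
(1.4/8.4) * 10^(92.7/10) = 3.10348e+08
(0.9/8.4) * 10^(63.9/10) = 263005
Sum = 4.90562e+06 + 2.1867e+08 + 3.10348e+08 + 263005 = 5.34187e+08
Leq = 10*log10(5.34187e+08) = 87.277 dB


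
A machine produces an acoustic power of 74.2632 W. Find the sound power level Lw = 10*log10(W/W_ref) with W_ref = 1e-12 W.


W / W_ref = 74.2632 / 1e-12 = 7.42632e+13
Lw = 10 * log10(7.42632e+13) = 138.71 dB


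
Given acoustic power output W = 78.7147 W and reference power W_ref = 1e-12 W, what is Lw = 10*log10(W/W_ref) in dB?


W / W_ref = 78.7147 / 1e-12 = 7.87147e+13
Lw = 10 * log10(7.87147e+13) = 138.96 dB


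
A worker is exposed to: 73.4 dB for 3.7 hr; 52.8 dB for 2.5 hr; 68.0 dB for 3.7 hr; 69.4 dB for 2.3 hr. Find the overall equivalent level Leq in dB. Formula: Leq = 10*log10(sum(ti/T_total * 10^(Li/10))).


T_total = 3.7 + 2.5 + 3.7 + 2.3 = 12.2 hr
(3.7/12.2) * 10^(73.4/10) = 6.63501e+06
(2.5/12.2) * 10^(52.8/10) = 39046.3
(3.7/12.2) * 10^(68.0/10) = 1.91356e+06
(2.3/12.2) * 10^(69.4/10) = 1.64198e+06
Sum = 6.63501e+06 + 39046.3 + 1.91356e+06 + 1.64198e+06 = 1.02296e+07
Leq = 10*log10(1.02296e+07) = 70.099 dB


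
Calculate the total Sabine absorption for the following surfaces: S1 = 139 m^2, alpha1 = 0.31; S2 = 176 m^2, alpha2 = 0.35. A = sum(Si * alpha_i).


139 * 0.31 = 43.09
176 * 0.35 = 61.6
A_total = 43.09 + 61.6 = 104.69 m^2


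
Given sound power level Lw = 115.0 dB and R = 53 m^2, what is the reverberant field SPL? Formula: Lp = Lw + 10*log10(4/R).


4/R = 4/53 = 0.0754717
Lp = 115.0 + 10*log10(0.0754717) = 103.78 dB


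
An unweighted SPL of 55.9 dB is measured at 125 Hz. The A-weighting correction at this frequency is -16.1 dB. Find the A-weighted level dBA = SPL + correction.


A-weighting table: 125 Hz -> -16.1 dB correction
SPL_A = SPL + correction = 55.9 + (-16.1) = 39.8 dBA


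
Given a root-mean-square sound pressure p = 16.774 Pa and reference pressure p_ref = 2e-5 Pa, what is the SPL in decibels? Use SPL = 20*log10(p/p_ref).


p / p_ref = 16.774 / 2e-5 = 838700
SPL = 20 * log10(838700) = 118.47 dB


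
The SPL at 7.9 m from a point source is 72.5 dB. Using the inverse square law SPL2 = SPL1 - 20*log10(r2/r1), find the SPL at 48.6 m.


r2/r1 = 48.6/7.9 = 6.1519
Correction = 20*log10(6.1519) = 15.7802 dB
SPL2 = 72.5 - 15.7802 = 56.72 dB


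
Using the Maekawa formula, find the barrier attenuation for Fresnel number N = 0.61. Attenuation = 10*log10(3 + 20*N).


3 + 20*N = 3 + 20*0.61 = 15.2
Att = 10*log10(15.2) = 11.818 dB


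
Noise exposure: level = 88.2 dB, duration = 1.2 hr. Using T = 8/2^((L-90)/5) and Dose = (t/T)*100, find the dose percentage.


T_allowed = 8 / 2^((88.2 - 90)/5) = 10.2674 hr
Dose = 1.2 / 10.2674 * 100 = 11.687 %


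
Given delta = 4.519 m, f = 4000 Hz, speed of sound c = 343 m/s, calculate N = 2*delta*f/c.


N = 2*delta*f/c = 2*delta/lambda, where lambda = c/f
lambda = 343 / 4000 = 0.08575 m
N = 2 * 4.519 / 0.08575 = 105.4


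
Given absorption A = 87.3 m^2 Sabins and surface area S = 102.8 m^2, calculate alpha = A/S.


Absorption coefficient = absorbed power / incident power
alpha = A / S = 87.3 / 102.8 = 0.84922


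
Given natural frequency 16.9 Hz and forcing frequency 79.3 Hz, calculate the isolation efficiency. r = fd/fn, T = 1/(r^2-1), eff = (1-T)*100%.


r = 79.3 / 16.9 = 4.69231
r^2 - 1 = 4.69231^2 - 1 = 21.0178
T = 1/21.0178 = 0.0475787
Efficiency = (1 - 0.0475787)*100 = 95.242 %


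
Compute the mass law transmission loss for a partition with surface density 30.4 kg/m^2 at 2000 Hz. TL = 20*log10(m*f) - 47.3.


m * f = 30.4 * 2000 = 60800
20*log10(60800) = 95.6781 dB
TL = 95.6781 - 47.3 = 48.378 dB


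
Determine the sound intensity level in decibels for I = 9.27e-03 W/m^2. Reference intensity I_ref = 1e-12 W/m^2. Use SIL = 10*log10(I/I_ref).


I / I_ref = 9.27e-03 / 1e-12 = 9.27e+09
SIL = 10 * log10(9.27e+09) = 99.671 dB


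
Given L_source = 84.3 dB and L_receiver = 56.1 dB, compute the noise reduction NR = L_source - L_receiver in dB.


NR = L_source - L_receiver (difference between source and receiving room levels)
NR = 84.3 - 56.1 = 28.2 dB


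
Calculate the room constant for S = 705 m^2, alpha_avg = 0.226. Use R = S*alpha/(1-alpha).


R = 705 * 0.226 / (1 - 0.226) = 205.85 m^2


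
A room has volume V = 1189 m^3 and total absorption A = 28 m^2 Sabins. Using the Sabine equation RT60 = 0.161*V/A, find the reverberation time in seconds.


RT60 = 0.161 * 1189 / 28 = 6.8368 s


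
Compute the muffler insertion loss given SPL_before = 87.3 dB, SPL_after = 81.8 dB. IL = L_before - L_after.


Insertion loss = SPL without muffler - SPL with muffler
IL = 87.3 - 81.8 = 5.5 dB


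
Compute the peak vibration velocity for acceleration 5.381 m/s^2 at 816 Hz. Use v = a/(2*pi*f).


omega = 2*pi*f = 2*pi*816 = 5127.08 rad/s
v = a / omega = 5.381 / 5127.08 = 0.0010495 m/s


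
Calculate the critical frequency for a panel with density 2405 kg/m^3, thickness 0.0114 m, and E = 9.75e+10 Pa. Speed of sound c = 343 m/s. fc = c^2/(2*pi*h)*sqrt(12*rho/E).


12*rho/E = 12*2405/9.75e+10 = 2.96e-07
sqrt(12*rho/E) = sqrt(2.96e-07) = 0.000544059
c^2/(2*pi*h) = 343^2/(2*pi*0.0114) = 1.64249e+06
fc = 1.64249e+06 * 0.000544059 = 893.61 Hz


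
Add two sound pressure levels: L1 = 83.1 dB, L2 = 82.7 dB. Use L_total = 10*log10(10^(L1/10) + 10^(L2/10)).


10^(83.1/10) = 2.04174e+08
10^(82.7/10) = 1.86209e+08
Sum = 2.04174e+08 + 1.86209e+08 = 3.90383e+08
L_total = 10*log10(3.90383e+08) = 85.915 dB


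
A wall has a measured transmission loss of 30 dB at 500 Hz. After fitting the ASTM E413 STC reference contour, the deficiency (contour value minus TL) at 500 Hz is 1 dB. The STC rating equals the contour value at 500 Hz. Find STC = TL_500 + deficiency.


By ASTM E413, STC = value of the fitted reference contour at 500 Hz.
Contour value at 500 Hz = TL_500 + deficiency = 30 + 1 = 31
STC = 31


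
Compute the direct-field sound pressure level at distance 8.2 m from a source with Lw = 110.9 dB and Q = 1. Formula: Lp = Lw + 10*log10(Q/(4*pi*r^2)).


4*pi*r^2 = 4*pi*8.2^2 = 844.963 m^2
Q / (4*pi*r^2) = 1 / 844.963 = 0.00118348
Lp = 110.9 + 10*log10(0.00118348) = 81.632 dB


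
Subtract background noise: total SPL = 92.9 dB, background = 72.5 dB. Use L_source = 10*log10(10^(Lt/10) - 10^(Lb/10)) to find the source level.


10^(92.9/10) = 1.94984e+09
10^(72.5/10) = 1.77828e+07
Difference = 1.94984e+09 - 1.77828e+07 = 1.93206e+09
L_source = 10*log10(1.93206e+09) = 92.86 dB


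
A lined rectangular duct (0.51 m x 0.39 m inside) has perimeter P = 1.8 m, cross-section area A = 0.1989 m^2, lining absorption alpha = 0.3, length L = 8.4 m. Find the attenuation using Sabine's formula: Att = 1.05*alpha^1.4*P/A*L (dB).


alpha^1.4 = 0.3^1.4 = 0.18534
Attenuation rate = 1.05 * alpha^1.4 * P / A
= 1.05 * 0.18534 * 1.8 / 0.1989 = 1.76115 dB/m
Total Att = 1.76115 * 8.4 = 14.794 dB


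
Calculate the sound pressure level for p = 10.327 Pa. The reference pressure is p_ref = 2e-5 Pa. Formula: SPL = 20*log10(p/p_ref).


p / p_ref = 10.327 / 2e-5 = 516350
SPL = 20 * log10(516350) = 114.26 dB


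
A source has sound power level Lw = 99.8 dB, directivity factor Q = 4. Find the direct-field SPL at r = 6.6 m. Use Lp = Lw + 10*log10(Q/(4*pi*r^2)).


4*pi*r^2 = 4*pi*6.6^2 = 547.391 m^2
Q / (4*pi*r^2) = 4 / 547.391 = 0.00730739
Lp = 99.8 + 10*log10(0.00730739) = 78.438 dB


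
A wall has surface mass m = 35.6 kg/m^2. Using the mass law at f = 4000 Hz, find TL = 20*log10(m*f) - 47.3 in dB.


m * f = 35.6 * 4000 = 142400
20*log10(142400) = 103.07 dB
TL = 103.07 - 47.3 = 55.77 dB


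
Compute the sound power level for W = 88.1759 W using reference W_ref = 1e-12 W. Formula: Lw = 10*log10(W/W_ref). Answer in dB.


W / W_ref = 88.1759 / 1e-12 = 8.81759e+13
Lw = 10 * log10(8.81759e+13) = 139.45 dB


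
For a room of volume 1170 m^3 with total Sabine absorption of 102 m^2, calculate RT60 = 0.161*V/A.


RT60 = 0.161 * 1170 / 102 = 1.8468 s


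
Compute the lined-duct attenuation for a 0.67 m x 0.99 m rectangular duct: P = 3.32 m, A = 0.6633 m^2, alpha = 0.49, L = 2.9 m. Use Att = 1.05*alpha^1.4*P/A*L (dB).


alpha^1.4 = 0.49^1.4 = 0.368362
Attenuation rate = 1.05 * alpha^1.4 * P / A
= 1.05 * 0.368362 * 3.32 / 0.6633 = 1.93594 dB/m
Total Att = 1.93594 * 2.9 = 5.6142 dB


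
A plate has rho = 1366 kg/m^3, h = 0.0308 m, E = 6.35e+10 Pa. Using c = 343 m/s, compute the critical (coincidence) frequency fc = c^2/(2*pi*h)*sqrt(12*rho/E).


12*rho/E = 12*1366/6.35e+10 = 2.58142e-07
sqrt(12*rho/E) = sqrt(2.58142e-07) = 0.000508077
c^2/(2*pi*h) = 343^2/(2*pi*0.0308) = 607936
fc = 607936 * 0.000508077 = 308.88 Hz


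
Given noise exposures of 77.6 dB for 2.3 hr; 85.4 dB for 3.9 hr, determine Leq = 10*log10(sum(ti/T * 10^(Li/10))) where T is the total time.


T_total = 2.3 + 3.9 = 6.2 hr
(2.3/6.2) * 10^(77.6/10) = 2.1347e+07
(3.9/6.2) * 10^(85.4/10) = 2.18109e+08
Sum = 2.1347e+07 + 2.18109e+08 = 2.39456e+08
Leq = 10*log10(2.39456e+08) = 83.792 dB


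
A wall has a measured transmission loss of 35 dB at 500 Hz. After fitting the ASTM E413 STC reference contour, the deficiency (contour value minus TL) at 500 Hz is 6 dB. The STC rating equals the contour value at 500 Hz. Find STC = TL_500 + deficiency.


By ASTM E413, STC = value of the fitted reference contour at 500 Hz.
Contour value at 500 Hz = TL_500 + deficiency = 35 + 6 = 41
STC = 41


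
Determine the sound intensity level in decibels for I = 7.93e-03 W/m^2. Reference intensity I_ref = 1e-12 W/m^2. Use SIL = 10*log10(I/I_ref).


I / I_ref = 7.93e-03 / 1e-12 = 7.93e+09
SIL = 10 * log10(7.93e+09) = 98.993 dB


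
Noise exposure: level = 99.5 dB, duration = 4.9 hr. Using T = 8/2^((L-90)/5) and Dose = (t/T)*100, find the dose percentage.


T_allowed = 8 / 2^((99.5 - 90)/5) = 2.14355 hr
Dose = 4.9 / 2.14355 * 100 = 228.59 %


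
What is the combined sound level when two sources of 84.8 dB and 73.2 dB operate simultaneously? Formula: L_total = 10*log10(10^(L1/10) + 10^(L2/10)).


10^(84.8/10) = 3.01995e+08
10^(73.2/10) = 2.0893e+07
Sum = 3.01995e+08 + 2.0893e+07 = 3.22888e+08
L_total = 10*log10(3.22888e+08) = 85.091 dB


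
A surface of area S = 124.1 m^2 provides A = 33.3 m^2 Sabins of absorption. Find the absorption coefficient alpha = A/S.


Absorption coefficient = absorbed power / incident power
alpha = A / S = 33.3 / 124.1 = 0.26833


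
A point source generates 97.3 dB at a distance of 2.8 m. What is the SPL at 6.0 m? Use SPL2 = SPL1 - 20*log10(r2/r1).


r2/r1 = 6.0/2.8 = 2.14286
Correction = 20*log10(2.14286) = 6.61988 dB
SPL2 = 97.3 - 6.61988 = 90.68 dB


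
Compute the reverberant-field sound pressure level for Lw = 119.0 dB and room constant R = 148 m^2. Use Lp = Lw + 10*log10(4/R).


4/R = 4/148 = 0.027027
Lp = 119.0 + 10*log10(0.027027) = 103.32 dB


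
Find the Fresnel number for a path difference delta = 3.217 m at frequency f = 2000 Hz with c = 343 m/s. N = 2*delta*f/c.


N = 2*delta*f/c = 2*delta/lambda, where lambda = c/f
lambda = 343 / 2000 = 0.1715 m
N = 2 * 3.217 / 0.1715 = 37.516


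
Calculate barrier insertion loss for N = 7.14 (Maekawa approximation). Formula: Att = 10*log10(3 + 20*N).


3 + 20*N = 3 + 20*7.14 = 145.8
Att = 10*log10(145.8) = 21.638 dB


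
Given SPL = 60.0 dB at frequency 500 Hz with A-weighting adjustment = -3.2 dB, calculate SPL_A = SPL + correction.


A-weighting table: 500 Hz -> -3.2 dB correction
SPL_A = SPL + correction = 60.0 + (-3.2) = 56.8 dBA


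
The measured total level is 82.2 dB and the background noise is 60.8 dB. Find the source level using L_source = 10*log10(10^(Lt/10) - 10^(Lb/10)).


10^(82.2/10) = 1.65959e+08
10^(60.8/10) = 1.20226e+06
Difference = 1.65959e+08 - 1.20226e+06 = 1.64757e+08
L_source = 10*log10(1.64757e+08) = 82.168 dB


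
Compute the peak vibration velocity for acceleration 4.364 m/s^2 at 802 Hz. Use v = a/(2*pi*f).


omega = 2*pi*f = 2*pi*802 = 5039.11 rad/s
v = a / omega = 4.364 / 5039.11 = 0.00086603 m/s


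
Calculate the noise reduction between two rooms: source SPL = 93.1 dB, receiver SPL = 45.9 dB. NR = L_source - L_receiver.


NR = L_source - L_receiver (difference between source and receiving room levels)
NR = 93.1 - 45.9 = 47.2 dB


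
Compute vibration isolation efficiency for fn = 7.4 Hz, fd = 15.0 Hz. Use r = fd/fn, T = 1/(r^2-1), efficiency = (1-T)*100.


r = 15.0 / 7.4 = 2.02703
r^2 - 1 = 2.02703^2 - 1 = 3.10885
T = 1/3.10885 = 0.321662
Efficiency = (1 - 0.321662)*100 = 67.834 %


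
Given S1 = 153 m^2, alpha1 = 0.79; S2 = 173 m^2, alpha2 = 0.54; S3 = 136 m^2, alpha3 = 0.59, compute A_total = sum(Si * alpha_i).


153 * 0.79 = 120.87
173 * 0.54 = 93.42
136 * 0.59 = 80.24
A_total = 120.87 + 93.42 + 80.24 = 294.53 m^2


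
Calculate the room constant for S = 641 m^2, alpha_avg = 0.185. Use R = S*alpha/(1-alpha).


R = 641 * 0.185 / (1 - 0.185) = 145.5 m^2


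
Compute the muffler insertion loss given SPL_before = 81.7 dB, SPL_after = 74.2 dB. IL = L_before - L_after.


Insertion loss = SPL without muffler - SPL with muffler
IL = 81.7 - 74.2 = 7.5 dB


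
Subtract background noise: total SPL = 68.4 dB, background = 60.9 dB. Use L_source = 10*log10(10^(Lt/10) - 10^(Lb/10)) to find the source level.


10^(68.4/10) = 6.91831e+06
10^(60.9/10) = 1.23027e+06
Difference = 6.91831e+06 - 1.23027e+06 = 5.68804e+06
L_source = 10*log10(5.68804e+06) = 67.55 dB


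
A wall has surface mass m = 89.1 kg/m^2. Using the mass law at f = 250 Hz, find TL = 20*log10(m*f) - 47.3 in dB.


m * f = 89.1 * 250 = 22275
20*log10(22275) = 86.9564 dB
TL = 86.9564 - 47.3 = 39.656 dB


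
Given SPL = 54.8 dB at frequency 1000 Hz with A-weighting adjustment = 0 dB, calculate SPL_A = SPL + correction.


A-weighting table: 1000 Hz -> 0 dB correction
SPL_A = SPL + correction = 54.8 + (0) = 54.8 dBA


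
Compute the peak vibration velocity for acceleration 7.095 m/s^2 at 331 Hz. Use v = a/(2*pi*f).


omega = 2*pi*f = 2*pi*331 = 2079.73 rad/s
v = a / omega = 7.095 / 2079.73 = 0.0034115 m/s


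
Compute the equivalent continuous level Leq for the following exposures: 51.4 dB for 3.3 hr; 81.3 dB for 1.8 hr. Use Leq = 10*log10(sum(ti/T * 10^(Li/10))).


T_total = 3.3 + 1.8 = 5.1 hr
(3.3/5.1) * 10^(51.4/10) = 89319
(1.8/5.1) * 10^(81.3/10) = 4.76105e+07
Sum = 89319 + 4.76105e+07 = 4.76998e+07
Leq = 10*log10(4.76998e+07) = 76.785 dB


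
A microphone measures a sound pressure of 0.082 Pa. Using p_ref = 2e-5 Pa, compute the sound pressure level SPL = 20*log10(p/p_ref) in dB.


p / p_ref = 0.082 / 2e-5 = 4100
SPL = 20 * log10(4100) = 72.256 dB


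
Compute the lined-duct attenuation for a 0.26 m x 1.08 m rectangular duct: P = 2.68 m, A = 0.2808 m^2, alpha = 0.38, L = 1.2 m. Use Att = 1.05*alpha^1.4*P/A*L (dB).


alpha^1.4 = 0.38^1.4 = 0.258046
Attenuation rate = 1.05 * alpha^1.4 * P / A
= 1.05 * 0.258046 * 2.68 / 0.2808 = 2.58597 dB/m
Total Att = 2.58597 * 1.2 = 3.1032 dB


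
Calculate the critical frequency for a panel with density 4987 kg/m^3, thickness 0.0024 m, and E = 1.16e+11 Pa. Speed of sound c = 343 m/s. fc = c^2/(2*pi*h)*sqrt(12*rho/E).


12*rho/E = 12*4987/1.16e+11 = 5.15897e-07
sqrt(12*rho/E) = sqrt(5.15897e-07) = 0.00071826
c^2/(2*pi*h) = 343^2/(2*pi*0.0024) = 7.80184e+06
fc = 7.80184e+06 * 0.00071826 = 5603.7 Hz


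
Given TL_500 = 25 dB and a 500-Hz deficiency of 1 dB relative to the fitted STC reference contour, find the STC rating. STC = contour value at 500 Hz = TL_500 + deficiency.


By ASTM E413, STC = value of the fitted reference contour at 500 Hz.
Contour value at 500 Hz = TL_500 + deficiency = 25 + 1 = 26
STC = 26


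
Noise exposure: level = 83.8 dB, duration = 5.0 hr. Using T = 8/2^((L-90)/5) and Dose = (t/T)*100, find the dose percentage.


T_allowed = 8 / 2^((83.8 - 90)/5) = 18.8959 hr
Dose = 5.0 / 18.8959 * 100 = 26.461 %


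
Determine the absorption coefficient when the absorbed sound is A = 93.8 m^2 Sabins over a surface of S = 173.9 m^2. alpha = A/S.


Absorption coefficient = absorbed power / incident power
alpha = A / S = 93.8 / 173.9 = 0.53939


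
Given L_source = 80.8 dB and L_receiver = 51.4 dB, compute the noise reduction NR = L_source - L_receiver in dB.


NR = L_source - L_receiver (difference between source and receiving room levels)
NR = 80.8 - 51.4 = 29.4 dB


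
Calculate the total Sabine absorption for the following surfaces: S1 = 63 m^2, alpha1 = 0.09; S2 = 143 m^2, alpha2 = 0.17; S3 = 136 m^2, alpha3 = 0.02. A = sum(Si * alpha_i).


63 * 0.09 = 5.67
143 * 0.17 = 24.31
136 * 0.02 = 2.72
A_total = 5.67 + 24.31 + 2.72 = 32.7 m^2


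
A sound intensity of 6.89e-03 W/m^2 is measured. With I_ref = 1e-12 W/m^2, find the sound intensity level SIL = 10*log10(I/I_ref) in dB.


I / I_ref = 6.89e-03 / 1e-12 = 6.89e+09
SIL = 10 * log10(6.89e+09) = 98.382 dB


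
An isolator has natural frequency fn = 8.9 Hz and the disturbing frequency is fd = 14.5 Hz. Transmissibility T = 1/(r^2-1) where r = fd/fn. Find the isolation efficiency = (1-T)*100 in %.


r = 14.5 / 8.9 = 1.62921
r^2 - 1 = 1.62921^2 - 1 = 1.65433
T = 1/1.65433 = 0.604474
Efficiency = (1 - 0.604474)*100 = 39.553 %


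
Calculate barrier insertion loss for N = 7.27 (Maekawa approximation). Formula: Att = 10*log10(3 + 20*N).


3 + 20*N = 3 + 20*7.27 = 148.4
Att = 10*log10(148.4) = 21.714 dB


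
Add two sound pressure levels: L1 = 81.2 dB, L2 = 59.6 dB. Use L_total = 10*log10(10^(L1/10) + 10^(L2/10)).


10^(81.2/10) = 1.31826e+08
10^(59.6/10) = 912011
Sum = 1.31826e+08 + 912011 = 1.32738e+08
L_total = 10*log10(1.32738e+08) = 81.23 dB


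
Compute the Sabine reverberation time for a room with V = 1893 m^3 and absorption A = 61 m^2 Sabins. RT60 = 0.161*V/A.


RT60 = 0.161 * 1893 / 61 = 4.9963 s


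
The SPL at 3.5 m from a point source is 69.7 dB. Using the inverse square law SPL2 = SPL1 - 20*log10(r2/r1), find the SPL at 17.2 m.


r2/r1 = 17.2/3.5 = 4.91429
Correction = 20*log10(4.91429) = 13.8292 dB
SPL2 = 69.7 - 13.8292 = 55.871 dB


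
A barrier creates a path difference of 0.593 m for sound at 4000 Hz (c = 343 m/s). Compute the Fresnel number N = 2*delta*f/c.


N = 2*delta*f/c = 2*delta/lambda, where lambda = c/f
lambda = 343 / 4000 = 0.08575 m
N = 2 * 0.593 / 0.08575 = 13.831


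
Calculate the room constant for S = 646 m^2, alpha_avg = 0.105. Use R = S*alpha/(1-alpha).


R = 646 * 0.105 / (1 - 0.105) = 75.788 m^2


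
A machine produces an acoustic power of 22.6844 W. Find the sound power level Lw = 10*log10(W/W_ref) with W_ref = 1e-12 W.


W / W_ref = 22.6844 / 1e-12 = 2.26844e+13
Lw = 10 * log10(2.26844e+13) = 133.56 dB


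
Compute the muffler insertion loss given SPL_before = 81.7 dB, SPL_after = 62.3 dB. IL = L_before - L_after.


Insertion loss = SPL without muffler - SPL with muffler
IL = 81.7 - 62.3 = 19.4 dB


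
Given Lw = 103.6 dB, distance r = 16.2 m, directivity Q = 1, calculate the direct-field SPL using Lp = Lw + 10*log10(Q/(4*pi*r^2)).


4*pi*r^2 = 4*pi*16.2^2 = 3297.92 m^2
Q / (4*pi*r^2) = 1 / 3297.92 = 0.000303221
Lp = 103.6 + 10*log10(0.000303221) = 68.418 dB


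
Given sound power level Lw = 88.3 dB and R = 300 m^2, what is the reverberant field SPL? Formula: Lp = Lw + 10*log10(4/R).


4/R = 4/300 = 0.0133333
Lp = 88.3 + 10*log10(0.0133333) = 69.549 dB


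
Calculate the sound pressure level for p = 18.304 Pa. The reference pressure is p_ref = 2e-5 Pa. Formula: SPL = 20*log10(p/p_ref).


p / p_ref = 18.304 / 2e-5 = 915200
SPL = 20 * log10(915200) = 119.23 dB


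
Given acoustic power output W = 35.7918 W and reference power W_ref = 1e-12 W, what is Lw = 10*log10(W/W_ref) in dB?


W / W_ref = 35.7918 / 1e-12 = 3.57918e+13
Lw = 10 * log10(3.57918e+13) = 135.54 dB


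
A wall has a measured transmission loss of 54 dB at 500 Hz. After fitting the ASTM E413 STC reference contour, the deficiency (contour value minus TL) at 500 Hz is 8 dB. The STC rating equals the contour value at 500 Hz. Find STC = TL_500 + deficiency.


By ASTM E413, STC = value of the fitted reference contour at 500 Hz.
Contour value at 500 Hz = TL_500 + deficiency = 54 + 8 = 62
STC = 62


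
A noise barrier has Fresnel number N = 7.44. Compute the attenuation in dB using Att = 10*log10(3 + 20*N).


3 + 20*N = 3 + 20*7.44 = 151.8
Att = 10*log10(151.8) = 21.813 dB


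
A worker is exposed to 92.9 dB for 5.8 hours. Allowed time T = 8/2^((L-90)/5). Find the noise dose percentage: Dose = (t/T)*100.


T_allowed = 8 / 2^((92.9 - 90)/5) = 5.35171 hr
Dose = 5.8 / 5.35171 * 100 = 108.38 %


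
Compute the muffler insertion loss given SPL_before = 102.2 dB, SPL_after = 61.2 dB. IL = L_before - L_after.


Insertion loss = SPL without muffler - SPL with muffler
IL = 102.2 - 61.2 = 41 dB


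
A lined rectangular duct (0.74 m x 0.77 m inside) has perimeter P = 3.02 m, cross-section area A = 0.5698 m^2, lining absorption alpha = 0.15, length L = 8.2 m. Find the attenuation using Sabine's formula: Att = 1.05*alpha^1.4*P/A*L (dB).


alpha^1.4 = 0.15^1.4 = 0.0702308
Attenuation rate = 1.05 * alpha^1.4 * P / A
= 1.05 * 0.0702308 * 3.02 / 0.5698 = 0.390842 dB/m
Total Att = 0.390842 * 8.2 = 3.2049 dB


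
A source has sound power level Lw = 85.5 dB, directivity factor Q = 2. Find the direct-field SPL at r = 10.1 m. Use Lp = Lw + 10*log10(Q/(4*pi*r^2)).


4*pi*r^2 = 4*pi*10.1^2 = 1281.9 m^2
Q / (4*pi*r^2) = 2 / 1281.9 = 0.00156018
Lp = 85.5 + 10*log10(0.00156018) = 57.432 dB


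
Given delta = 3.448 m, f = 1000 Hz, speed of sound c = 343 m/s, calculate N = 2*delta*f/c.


N = 2*delta*f/c = 2*delta/lambda, where lambda = c/f
lambda = 343 / 1000 = 0.343 m
N = 2 * 3.448 / 0.343 = 20.105


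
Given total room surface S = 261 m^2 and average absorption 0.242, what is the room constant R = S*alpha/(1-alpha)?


R = 261 * 0.242 / (1 - 0.242) = 83.327 m^2


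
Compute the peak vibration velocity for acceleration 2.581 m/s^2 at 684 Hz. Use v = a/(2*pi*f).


omega = 2*pi*f = 2*pi*684 = 4297.7 rad/s
v = a / omega = 2.581 / 4297.7 = 0.00060055 m/s


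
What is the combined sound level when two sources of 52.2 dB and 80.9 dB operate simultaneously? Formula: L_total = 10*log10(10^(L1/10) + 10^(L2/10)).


10^(52.2/10) = 165959
10^(80.9/10) = 1.23027e+08
Sum = 165959 + 1.23027e+08 = 1.23193e+08
L_total = 10*log10(1.23193e+08) = 80.906 dB


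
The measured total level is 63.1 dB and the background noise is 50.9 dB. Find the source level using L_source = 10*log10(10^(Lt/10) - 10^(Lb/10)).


10^(63.1/10) = 2.04174e+06
10^(50.9/10) = 123027
Difference = 2.04174e+06 - 123027 = 1.91871e+06
L_source = 10*log10(1.91871e+06) = 62.83 dB


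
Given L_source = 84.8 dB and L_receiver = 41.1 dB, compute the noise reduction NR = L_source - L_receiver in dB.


NR = L_source - L_receiver (difference between source and receiving room levels)
NR = 84.8 - 41.1 = 43.7 dB


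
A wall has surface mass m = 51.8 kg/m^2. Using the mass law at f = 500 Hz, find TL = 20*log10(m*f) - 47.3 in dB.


m * f = 51.8 * 500 = 25900
20*log10(25900) = 88.266 dB
TL = 88.266 - 47.3 = 40.966 dB


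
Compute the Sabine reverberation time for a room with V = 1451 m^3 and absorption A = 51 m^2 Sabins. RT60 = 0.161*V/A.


RT60 = 0.161 * 1451 / 51 = 4.5806 s


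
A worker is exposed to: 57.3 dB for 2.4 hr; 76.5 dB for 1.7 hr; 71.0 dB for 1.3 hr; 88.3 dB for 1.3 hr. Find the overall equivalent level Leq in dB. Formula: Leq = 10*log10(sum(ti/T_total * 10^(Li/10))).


T_total = 2.4 + 1.7 + 1.3 + 1.3 = 6.7 hr
(2.4/6.7) * 10^(57.3/10) = 192370
(1.7/6.7) * 10^(76.5/10) = 1.13338e+07
(1.3/6.7) * 10^(71.0/10) = 2.44269e+06
(1.3/6.7) * 10^(88.3/10) = 1.3118e+08
Sum = 192370 + 1.13338e+07 + 2.44269e+06 + 1.3118e+08 = 1.45149e+08
Leq = 10*log10(1.45149e+08) = 81.618 dB


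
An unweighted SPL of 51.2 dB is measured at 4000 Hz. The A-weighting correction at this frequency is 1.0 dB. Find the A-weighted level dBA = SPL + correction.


A-weighting table: 4000 Hz -> 1.0 dB correction
SPL_A = SPL + correction = 51.2 + (1.0) = 52.2 dBA


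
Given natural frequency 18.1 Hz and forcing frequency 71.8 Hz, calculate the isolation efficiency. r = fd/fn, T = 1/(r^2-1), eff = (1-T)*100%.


r = 71.8 / 18.1 = 3.96685
r^2 - 1 = 3.96685^2 - 1 = 14.7359
T = 1/14.7359 = 0.0678615
Efficiency = (1 - 0.0678615)*100 = 93.214 %


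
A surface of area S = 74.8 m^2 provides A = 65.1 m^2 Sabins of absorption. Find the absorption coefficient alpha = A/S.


Absorption coefficient = absorbed power / incident power
alpha = A / S = 65.1 / 74.8 = 0.87032


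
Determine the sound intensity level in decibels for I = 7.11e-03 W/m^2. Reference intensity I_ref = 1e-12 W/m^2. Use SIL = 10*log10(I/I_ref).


I / I_ref = 7.11e-03 / 1e-12 = 7.11e+09
SIL = 10 * log10(7.11e+09) = 98.519 dB


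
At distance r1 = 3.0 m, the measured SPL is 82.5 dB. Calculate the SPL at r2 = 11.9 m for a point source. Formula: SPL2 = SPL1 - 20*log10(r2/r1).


r2/r1 = 11.9/3.0 = 3.96667
Correction = 20*log10(3.96667) = 11.9685 dB
SPL2 = 82.5 - 11.9685 = 70.531 dB


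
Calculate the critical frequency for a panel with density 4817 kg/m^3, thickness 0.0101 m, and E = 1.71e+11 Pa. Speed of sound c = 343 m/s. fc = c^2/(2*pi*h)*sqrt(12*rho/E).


12*rho/E = 12*4817/1.71e+11 = 3.38035e-07
sqrt(12*rho/E) = sqrt(3.38035e-07) = 0.000581408
c^2/(2*pi*h) = 343^2/(2*pi*0.0101) = 1.8539e+06
fc = 1.8539e+06 * 0.000581408 = 1077.9 Hz


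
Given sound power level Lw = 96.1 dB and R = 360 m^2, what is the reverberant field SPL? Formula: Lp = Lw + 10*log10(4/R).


4/R = 4/360 = 0.0111111
Lp = 96.1 + 10*log10(0.0111111) = 76.558 dB


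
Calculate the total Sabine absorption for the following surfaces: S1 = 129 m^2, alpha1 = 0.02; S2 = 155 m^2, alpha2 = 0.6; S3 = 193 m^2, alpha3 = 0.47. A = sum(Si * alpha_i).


129 * 0.02 = 2.58
155 * 0.6 = 93
193 * 0.47 = 90.71
A_total = 2.58 + 93 + 90.71 = 186.29 m^2


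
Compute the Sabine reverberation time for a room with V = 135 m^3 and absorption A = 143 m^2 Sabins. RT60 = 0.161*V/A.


RT60 = 0.161 * 135 / 143 = 0.15199 s


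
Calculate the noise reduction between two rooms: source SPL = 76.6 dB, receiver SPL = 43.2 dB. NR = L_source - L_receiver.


NR = L_source - L_receiver (difference between source and receiving room levels)
NR = 76.6 - 43.2 = 33.4 dB


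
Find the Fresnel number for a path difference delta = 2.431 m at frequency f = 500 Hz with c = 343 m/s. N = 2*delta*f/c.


N = 2*delta*f/c = 2*delta/lambda, where lambda = c/f
lambda = 343 / 500 = 0.686 m
N = 2 * 2.431 / 0.686 = 7.0875


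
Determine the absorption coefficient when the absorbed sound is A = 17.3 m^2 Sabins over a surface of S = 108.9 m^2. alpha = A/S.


Absorption coefficient = absorbed power / incident power
alpha = A / S = 17.3 / 108.9 = 0.15886


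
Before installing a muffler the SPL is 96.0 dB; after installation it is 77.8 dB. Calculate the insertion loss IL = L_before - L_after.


Insertion loss = SPL without muffler - SPL with muffler
IL = 96.0 - 77.8 = 18.2 dB


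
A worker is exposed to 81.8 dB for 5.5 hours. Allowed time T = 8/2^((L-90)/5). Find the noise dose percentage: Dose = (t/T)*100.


T_allowed = 8 / 2^((81.8 - 90)/5) = 24.9333 hr
Dose = 5.5 / 24.9333 * 100 = 22.059 %


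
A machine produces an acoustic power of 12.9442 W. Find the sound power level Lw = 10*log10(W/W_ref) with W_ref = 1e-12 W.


W / W_ref = 12.9442 / 1e-12 = 1.29442e+13
Lw = 10 * log10(1.29442e+13) = 131.12 dB


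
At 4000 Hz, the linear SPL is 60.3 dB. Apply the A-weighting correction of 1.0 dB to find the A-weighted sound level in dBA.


A-weighting table: 4000 Hz -> 1.0 dB correction
SPL_A = SPL + correction = 60.3 + (1.0) = 61.3 dBA


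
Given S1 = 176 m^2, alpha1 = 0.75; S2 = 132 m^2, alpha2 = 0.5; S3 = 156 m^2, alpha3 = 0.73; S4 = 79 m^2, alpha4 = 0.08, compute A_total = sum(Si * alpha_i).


176 * 0.75 = 132
132 * 0.5 = 66
156 * 0.73 = 113.88
79 * 0.08 = 6.32
A_total = 132 + 66 + 113.88 + 6.32 = 318.2 m^2


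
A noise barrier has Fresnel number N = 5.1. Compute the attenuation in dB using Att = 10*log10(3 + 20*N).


3 + 20*N = 3 + 20*5.1 = 105
Att = 10*log10(105) = 20.212 dB


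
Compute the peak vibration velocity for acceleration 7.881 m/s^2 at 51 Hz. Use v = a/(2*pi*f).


omega = 2*pi*f = 2*pi*51 = 320.442 rad/s
v = a / omega = 7.881 / 320.442 = 0.024594 m/s


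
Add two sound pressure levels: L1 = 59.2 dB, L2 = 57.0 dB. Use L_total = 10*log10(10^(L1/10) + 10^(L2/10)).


10^(59.2/10) = 831764
10^(57.0/10) = 501187
Sum = 831764 + 501187 = 1.33295e+06
L_total = 10*log10(1.33295e+06) = 61.248 dB


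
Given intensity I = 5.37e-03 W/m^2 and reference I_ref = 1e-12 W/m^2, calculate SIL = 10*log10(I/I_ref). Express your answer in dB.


I / I_ref = 5.37e-03 / 1e-12 = 5.37e+09
SIL = 10 * log10(5.37e+09) = 97.3 dB


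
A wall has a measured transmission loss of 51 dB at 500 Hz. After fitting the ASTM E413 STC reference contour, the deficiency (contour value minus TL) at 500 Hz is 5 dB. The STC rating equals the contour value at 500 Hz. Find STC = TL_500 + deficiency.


By ASTM E413, STC = value of the fitted reference contour at 500 Hz.
Contour value at 500 Hz = TL_500 + deficiency = 51 + 5 = 56
STC = 56


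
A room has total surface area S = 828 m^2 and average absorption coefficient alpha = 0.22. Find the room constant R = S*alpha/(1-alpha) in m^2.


R = 828 * 0.22 / (1 - 0.22) = 233.54 m^2


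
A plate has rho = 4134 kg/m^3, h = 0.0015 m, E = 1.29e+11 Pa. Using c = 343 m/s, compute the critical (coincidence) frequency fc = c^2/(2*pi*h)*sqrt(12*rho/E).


12*rho/E = 12*4134/1.29e+11 = 3.84558e-07
sqrt(12*rho/E) = sqrt(3.84558e-07) = 0.000620127
c^2/(2*pi*h) = 343^2/(2*pi*0.0015) = 1.24829e+07
fc = 1.24829e+07 * 0.000620127 = 7741 Hz


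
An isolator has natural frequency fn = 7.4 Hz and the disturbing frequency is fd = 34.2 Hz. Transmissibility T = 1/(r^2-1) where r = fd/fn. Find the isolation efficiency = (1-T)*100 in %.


r = 34.2 / 7.4 = 4.62162
r^2 - 1 = 4.62162^2 - 1 = 20.3594
T = 1/20.3594 = 0.0491174
Efficiency = (1 - 0.0491174)*100 = 95.088 %


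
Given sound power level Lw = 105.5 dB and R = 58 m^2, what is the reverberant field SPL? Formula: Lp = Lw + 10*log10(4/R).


4/R = 4/58 = 0.0689655
Lp = 105.5 + 10*log10(0.0689655) = 93.886 dB


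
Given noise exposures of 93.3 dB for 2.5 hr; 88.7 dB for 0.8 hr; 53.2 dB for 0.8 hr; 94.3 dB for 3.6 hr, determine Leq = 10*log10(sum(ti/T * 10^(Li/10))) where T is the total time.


T_total = 2.5 + 0.8 + 0.8 + 3.6 = 7.7 hr
(2.5/7.7) * 10^(93.3/10) = 6.94144e+08
(0.8/7.7) * 10^(88.7/10) = 7.70192e+07
(0.8/7.7) * 10^(53.2/10) = 21707
(3.6/7.7) * 10^(94.3/10) = 1.25838e+09
Sum = 6.94144e+08 + 7.70192e+07 + 21707 + 1.25838e+09 = 2.02956e+09
Leq = 10*log10(2.02956e+09) = 93.074 dB


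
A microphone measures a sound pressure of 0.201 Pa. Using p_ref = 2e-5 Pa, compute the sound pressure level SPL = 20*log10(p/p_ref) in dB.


p / p_ref = 0.201 / 2e-5 = 10050
SPL = 20 * log10(10050) = 80.043 dB


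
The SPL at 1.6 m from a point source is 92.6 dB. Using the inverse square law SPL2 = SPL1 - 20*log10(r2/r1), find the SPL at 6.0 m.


r2/r1 = 6.0/1.6 = 3.75
Correction = 20*log10(3.75) = 11.4806 dB
SPL2 = 92.6 - 11.4806 = 81.119 dB


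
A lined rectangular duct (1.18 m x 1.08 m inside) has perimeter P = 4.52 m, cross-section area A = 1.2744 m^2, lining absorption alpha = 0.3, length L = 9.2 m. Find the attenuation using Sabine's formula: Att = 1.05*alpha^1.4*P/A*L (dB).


alpha^1.4 = 0.3^1.4 = 0.18534
Attenuation rate = 1.05 * alpha^1.4 * P / A
= 1.05 * 0.18534 * 4.52 / 1.2744 = 0.690226 dB/m
Total Att = 0.690226 * 9.2 = 6.3501 dB
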